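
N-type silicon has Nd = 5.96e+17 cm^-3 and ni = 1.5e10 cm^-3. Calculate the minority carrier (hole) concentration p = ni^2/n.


Step 1: Since Nd >> ni, n ≈ Nd = 5.96e+17 cm^-3
Step 2: p = ni^2 / n = (1.5e10)^2 / 5.96e+17
Step 3: p = 2.25e20 / 5.96e+17 = 3.78e+02 cm^-3

3.78e+02


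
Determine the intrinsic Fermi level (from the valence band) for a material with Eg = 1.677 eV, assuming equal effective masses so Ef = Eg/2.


Step 1: For an intrinsic semiconductor, the Fermi level sits at midgap.
Step 2: Ef = Eg / 2 = 1.677 / 2 = 0.8385 eV

0.8385


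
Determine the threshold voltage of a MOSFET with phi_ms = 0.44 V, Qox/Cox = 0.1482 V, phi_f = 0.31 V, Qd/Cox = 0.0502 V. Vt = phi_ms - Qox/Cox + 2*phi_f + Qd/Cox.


Step 1: Vt = phi_ms - Qox/Cox + 2*phi_f + Qd/Cox
Step 2: Vt = 0.44 - 0.1482 + 2*0.31 + 0.0502
Step 3: Vt = 0.44 - 0.1482 + 0.62 + 0.0502
Step 4: Vt = 0.962 V

0.962


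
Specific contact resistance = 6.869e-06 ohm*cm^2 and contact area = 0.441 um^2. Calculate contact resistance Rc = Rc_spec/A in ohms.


Step 1: Convert area to cm^2: 0.441 um^2 = 4.4100e-09 cm^2
Step 2: Rc = Rc_spec / A = 6.869e-06 / 4.4100e-09
Step 3: Rc = 1.56e+03 ohms

1.56e+03


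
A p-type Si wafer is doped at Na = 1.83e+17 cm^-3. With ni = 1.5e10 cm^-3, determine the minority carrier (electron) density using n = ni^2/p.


Step 1: Majority hole concentration p ≈ Na = 1.83e+17 cm^-3
Step 2: n = ni^2 / Na = (1.5e10)^2 / 1.83e+17
Step 3: n = 1.23e+03 cm^-3

1.23e+03


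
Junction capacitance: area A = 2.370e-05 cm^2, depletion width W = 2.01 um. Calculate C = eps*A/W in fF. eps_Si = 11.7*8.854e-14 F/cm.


Step 1: eps_Si = 11.7 * 8.854e-14 = 1.035918e-12 F/cm
Step 2: W in cm = 2.01 * 1e-4 = 2.01e-04 cm
Step 3: C = 1.035918e-12 * 2.370e-05 / 2.01e-04 = 1.221456e-13 F
Step 4: C = 122.15 fF

122.15


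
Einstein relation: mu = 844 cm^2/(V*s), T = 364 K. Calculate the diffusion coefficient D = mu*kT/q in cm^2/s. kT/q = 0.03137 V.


Step 1: D = mu * (kT/q)
Step 2: D = 844 * 0.03137
Step 3: D = 26.48 cm^2/s

26.48


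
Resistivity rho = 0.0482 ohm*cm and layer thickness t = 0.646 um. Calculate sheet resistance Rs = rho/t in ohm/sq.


Step 1: Convert thickness to cm: t = 0.646 um = 6.4600e-05 cm
Step 2: Rs = rho / t = 0.0482 / 6.4600e-05
Step 3: Rs = 746.1 ohm/sq

746.1


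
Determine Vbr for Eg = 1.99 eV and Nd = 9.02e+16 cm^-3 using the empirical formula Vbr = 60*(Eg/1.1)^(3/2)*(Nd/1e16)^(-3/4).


Step 1: Eg/1.1 = 1.99/1.1 = 1.809091
Step 2: (Eg/1.1)^1.5 = 1.809091^1.5 = 2.433272
Step 3: (Nd/1e16)^(-0.75) = (9.02)^(-0.75) = 0.192130
Step 4: Vbr = 60 * 2.433272 * 0.192130 = 28.1 V

28.1


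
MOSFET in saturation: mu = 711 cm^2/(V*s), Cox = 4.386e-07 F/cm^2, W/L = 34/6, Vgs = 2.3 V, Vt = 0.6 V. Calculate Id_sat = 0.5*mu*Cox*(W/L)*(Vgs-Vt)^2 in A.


Step 1: Overdrive voltage Vov = Vgs - Vt = 2.3 - 0.6 = 1.7 V
Step 2: W/L = 34/6 = 5.66667
Step 3: Id = 0.5 * 711 * 4.386e-07 * 5.66667 * 1.7^2
Step 4: Id = 2.55e-03 A

2.55e-03


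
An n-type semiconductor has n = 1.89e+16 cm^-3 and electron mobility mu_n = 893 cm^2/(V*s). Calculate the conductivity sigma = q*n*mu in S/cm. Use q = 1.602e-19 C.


Step 1: sigma = q * n * mu
Step 2: sigma = 1.602e-19 * 1.89e+16 * 893
Step 3: sigma = 2.704e+00 S/cm

2.704e+00


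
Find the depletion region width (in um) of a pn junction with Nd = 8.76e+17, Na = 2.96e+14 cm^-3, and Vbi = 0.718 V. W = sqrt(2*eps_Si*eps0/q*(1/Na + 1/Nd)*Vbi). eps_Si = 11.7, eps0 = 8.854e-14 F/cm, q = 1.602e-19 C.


Step 1: 1/Na + 1/Nd = 1/2.96e+14 + 1/8.76e+17 = 3.37952e-15
Step 2: 2*eps*eps0/q = 2*11.7*8.854e-14/1.602e-19 = 1.293281e+07
Step 3: W^2 = 1.293281e+07 * 3.37952e-15 * 0.718 = 3.13814e-08
Step 4: W = sqrt(3.13814e-08) = 1.771e-04 cm = 1.771 um

1.771


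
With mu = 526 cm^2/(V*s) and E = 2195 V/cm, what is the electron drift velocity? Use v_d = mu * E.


Step 1: v_d = mu * E
Step 2: v_d = 526 * 2195 = 1154570
Step 3: v_d = 1.15e+06 cm/s

1.15e+06


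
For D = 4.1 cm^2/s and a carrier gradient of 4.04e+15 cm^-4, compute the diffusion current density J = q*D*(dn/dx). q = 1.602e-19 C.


Step 1: J = q * D * (dn/dx)
Step 2: J = 1.602e-19 * 4.1 * 4.04e+15
Step 3: J = 2.65e-03 A/cm^2

2.65e-03


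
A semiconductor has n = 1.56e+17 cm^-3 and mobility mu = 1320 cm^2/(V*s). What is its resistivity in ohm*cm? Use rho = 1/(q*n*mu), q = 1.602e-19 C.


Step 1: sigma = q * n * mu = 1.602e-19 * 1.56e+17 * 1320 = 3.29884e+01 S/cm
Step 2: rho = 1 / sigma = 1 / 3.29884e+01 = 0.03031 ohm*cm

0.03031


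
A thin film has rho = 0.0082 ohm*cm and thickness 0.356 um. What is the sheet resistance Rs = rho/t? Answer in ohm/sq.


Step 1: Convert thickness to cm: t = 0.356 um = 3.5600e-05 cm
Step 2: Rs = rho / t = 0.0082 / 3.5600e-05
Step 3: Rs = 230.3 ohm/sq

230.3


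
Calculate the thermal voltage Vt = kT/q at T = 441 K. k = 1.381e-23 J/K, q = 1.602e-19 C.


Step 1: kT = 1.381e-23 * 441 = 6.09021e-21 J
Step 2: Vt = kT/q = 6.09021e-21 / 1.602e-19
Step 3: Vt = 0.03802 V

0.03802


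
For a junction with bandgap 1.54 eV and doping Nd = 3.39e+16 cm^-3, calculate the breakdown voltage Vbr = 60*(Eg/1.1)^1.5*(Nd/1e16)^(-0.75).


Step 1: Eg/1.1 = 1.54/1.1 = 1.400000
Step 2: (Eg/1.1)^1.5 = 1.400000^1.5 = 1.656502
Step 3: (Nd/1e16)^(-0.75) = (3.39)^(-0.75) = 0.400267
Step 4: Vbr = 60 * 1.656502 * 0.400267 = 39.8 V

39.8


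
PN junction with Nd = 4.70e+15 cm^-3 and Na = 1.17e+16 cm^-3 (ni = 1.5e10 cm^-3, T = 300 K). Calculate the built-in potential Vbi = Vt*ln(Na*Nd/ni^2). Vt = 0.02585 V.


Step 1: Compute Na*Nd/ni^2 = 1.17e+16 * 4.70e+15 / (1.5e10)^2 = 2.4440e+11
Step 2: ln(2.4440e+11) = 26.2221
Step 3: Vbi = 0.02585 * 26.2221 = 0.678 V

0.678


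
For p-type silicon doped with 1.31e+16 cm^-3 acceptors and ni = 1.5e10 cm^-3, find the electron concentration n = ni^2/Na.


Step 1: Majority hole concentration p ≈ Na = 1.31e+16 cm^-3
Step 2: n = ni^2 / Na = (1.5e10)^2 / 1.31e+16
Step 3: n = 1.72e+04 cm^-3

1.72e+04


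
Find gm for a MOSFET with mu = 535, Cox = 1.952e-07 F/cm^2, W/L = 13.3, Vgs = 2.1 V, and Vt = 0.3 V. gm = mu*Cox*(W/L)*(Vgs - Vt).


Step 1: Vov = Vgs - Vt = 2.1 - 0.3 = 1.8 V
Step 2: gm = mu * Cox * (W/L) * Vov
Step 3: gm = 535 * 1.952e-07 * 13.3 * 1.8 = 2.50e-03 S

2.50e-03


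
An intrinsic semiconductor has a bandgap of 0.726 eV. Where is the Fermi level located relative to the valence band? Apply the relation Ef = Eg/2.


Step 1: For an intrinsic semiconductor, the Fermi level sits at midgap.
Step 2: Ef = Eg / 2 = 0.726 / 2 = 0.363 eV

0.363


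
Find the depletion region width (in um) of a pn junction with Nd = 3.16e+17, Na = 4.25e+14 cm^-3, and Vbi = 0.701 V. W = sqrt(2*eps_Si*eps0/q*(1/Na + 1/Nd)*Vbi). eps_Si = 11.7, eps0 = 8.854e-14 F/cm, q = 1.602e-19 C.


Step 1: 1/Na + 1/Nd = 1/4.25e+14 + 1/3.16e+17 = 2.35611e-15
Step 2: 2*eps*eps0/q = 2*11.7*8.854e-14/1.602e-19 = 1.293281e+07
Step 3: W^2 = 1.293281e+07 * 2.35611e-15 * 0.701 = 2.13603e-08
Step 4: W = sqrt(2.13603e-08) = 1.462e-04 cm = 1.462 um

1.462


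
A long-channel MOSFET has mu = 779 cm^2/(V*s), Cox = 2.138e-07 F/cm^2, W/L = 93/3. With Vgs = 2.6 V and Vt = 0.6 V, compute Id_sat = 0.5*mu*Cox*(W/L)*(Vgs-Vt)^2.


Step 1: Overdrive voltage Vov = Vgs - Vt = 2.6 - 0.6 = 2.0 V
Step 2: W/L = 93/3 = 31
Step 3: Id = 0.5 * 779 * 2.138e-07 * 31 * 2.0^2
Step 4: Id = 1.03e-02 A

1.03e-02


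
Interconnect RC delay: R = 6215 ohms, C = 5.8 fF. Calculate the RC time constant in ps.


Step 1: tau = R * C
Step 2: tau = 6215 * 5.8 fF = 6215 * 5.8e-15 F
Step 3: tau = 3.6047e-11 s = 36.047 ps

36.047


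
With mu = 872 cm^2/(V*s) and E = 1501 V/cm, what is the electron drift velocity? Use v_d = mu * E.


Step 1: v_d = mu * E
Step 2: v_d = 872 * 1501 = 1308872
Step 3: v_d = 1.31e+06 cm/s

1.31e+06


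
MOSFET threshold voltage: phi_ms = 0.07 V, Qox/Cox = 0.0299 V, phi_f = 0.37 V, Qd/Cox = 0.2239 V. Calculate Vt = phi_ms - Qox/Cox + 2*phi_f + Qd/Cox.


Step 1: Vt = phi_ms - Qox/Cox + 2*phi_f + Qd/Cox
Step 2: Vt = 0.07 - 0.0299 + 2*0.37 + 0.2239
Step 3: Vt = 0.07 - 0.0299 + 0.74 + 0.2239
Step 4: Vt = 1.004 V

1.004


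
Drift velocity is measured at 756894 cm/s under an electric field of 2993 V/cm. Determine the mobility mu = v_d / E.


Step 1: mu = v_d / E
Step 2: mu = 756894 / 2993
Step 3: mu = 252.89 cm^2/(V*s)

252.89


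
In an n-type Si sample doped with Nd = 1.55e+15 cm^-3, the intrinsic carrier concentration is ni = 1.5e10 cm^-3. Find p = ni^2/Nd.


Step 1: Since Nd >> ni, n ≈ Nd = 1.55e+15 cm^-3
Step 2: p = ni^2 / n = (1.5e10)^2 / 1.55e+15
Step 3: p = 2.25e20 / 1.55e+15 = 1.45e+05 cm^-3

1.45e+05


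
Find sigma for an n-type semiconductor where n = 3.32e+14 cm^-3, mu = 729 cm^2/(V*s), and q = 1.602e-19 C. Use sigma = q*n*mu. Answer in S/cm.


Step 1: sigma = q * n * mu
Step 2: sigma = 1.602e-19 * 3.32e+14 * 729
Step 3: sigma = 3.877e-02 S/cm

3.877e-02


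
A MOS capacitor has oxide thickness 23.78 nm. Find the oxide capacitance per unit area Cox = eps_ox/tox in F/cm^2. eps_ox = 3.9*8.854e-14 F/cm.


Step 1: eps_ox = 3.9 * 8.854e-14 = 3.45306e-13 F/cm
Step 2: tox in cm = 23.78 nm * 1e-7 = 2.3780e-06 cm
Step 3: Cox = 3.45306e-13 / 2.3780e-06 = 1.45e-07 F/cm^2

1.45e-07


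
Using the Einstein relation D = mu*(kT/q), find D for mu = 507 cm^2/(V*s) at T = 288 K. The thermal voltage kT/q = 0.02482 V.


Step 1: D = mu * (kT/q)
Step 2: D = 507 * 0.02482
Step 3: D = 12.58 cm^2/s

12.58


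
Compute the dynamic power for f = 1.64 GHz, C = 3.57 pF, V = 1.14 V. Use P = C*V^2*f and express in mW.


Step 1: V^2 = 1.14^2 = 1.2996 V^2
Step 2: P = C*V^2*f = 3.57e-12 F * 1.2996 * 1.64e9 Hz
Step 3: P = 7.60889808e-03 W
Step 4: P = 7.609 mW

7.609


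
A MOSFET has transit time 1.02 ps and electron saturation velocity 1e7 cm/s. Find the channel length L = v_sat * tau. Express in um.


Step 1: tau in seconds = 1.02 ps * 1e-12 = 1.0200e-12 s
Step 2: L = v_sat * tau = 1e7 * 1.0200e-12 = 1.0200e-05 cm
Step 3: L in um = 1.0200e-05 * 1e4 = 0.102 um

0.102


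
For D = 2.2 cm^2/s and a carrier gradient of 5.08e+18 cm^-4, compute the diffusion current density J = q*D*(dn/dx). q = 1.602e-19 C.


Step 1: J = q * D * (dn/dx)
Step 2: J = 1.602e-19 * 2.2 * 5.08e+18
Step 3: J = 1.79e+00 A/cm^2

1.79e+00


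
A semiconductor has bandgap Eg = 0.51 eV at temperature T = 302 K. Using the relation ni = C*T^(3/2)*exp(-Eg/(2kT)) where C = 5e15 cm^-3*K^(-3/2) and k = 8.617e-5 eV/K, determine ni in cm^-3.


Step 1: Compute kT = 8.617e-5 * 302 = 0.02602334 eV
Step 2: Exponent = -Eg/(2kT) = -0.51/(2*0.02602334) = -9.79890
Step 3: T^(3/2) = 302^1.5 = 5248.20
Step 4: ni = 5e15 * 5248.20 * exp(-9.79890) = 1.46e+15 cm^-3

1.46e+15


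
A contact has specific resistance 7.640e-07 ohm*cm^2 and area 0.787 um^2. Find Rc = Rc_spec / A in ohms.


Step 1: Convert area to cm^2: 0.787 um^2 = 7.8700e-09 cm^2
Step 2: Rc = Rc_spec / A = 7.640e-07 / 7.8700e-09
Step 3: Rc = 9.71e+01 ohms

9.71e+01


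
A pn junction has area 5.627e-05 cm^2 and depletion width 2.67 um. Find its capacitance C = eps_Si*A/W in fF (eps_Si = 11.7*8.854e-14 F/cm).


Step 1: eps_Si = 11.7 * 8.854e-14 = 1.035918e-12 F/cm
Step 2: W in cm = 2.67 * 1e-4 = 2.67e-04 cm
Step 3: C = 1.035918e-12 * 5.627e-05 / 2.67e-04 = 2.183187e-13 F
Step 4: C = 218.32 fF

218.32


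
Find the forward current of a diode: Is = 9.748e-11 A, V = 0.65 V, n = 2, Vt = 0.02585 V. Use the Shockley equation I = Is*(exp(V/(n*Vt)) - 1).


Step 1: V/(n*Vt) = 0.65/(2*0.02585) = 12.5725
Step 2: exp(12.5725) = 2.8851e+05
Step 3: I = 9.748e-11 * (2.8851e+05 - 1) = 2.81e-05 A

2.81e-05


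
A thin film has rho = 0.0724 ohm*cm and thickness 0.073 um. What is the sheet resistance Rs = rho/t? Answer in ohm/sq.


Step 1: Convert thickness to cm: t = 0.073 um = 7.3000e-06 cm
Step 2: Rs = rho / t = 0.0724 / 7.3000e-06
Step 3: Rs = 9917.8 ohm/sq

9917.8


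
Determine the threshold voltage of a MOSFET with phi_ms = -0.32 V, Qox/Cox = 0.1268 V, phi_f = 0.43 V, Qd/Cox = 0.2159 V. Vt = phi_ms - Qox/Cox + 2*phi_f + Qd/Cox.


Step 1: Vt = phi_ms - Qox/Cox + 2*phi_f + Qd/Cox
Step 2: Vt = -0.32 - 0.1268 + 2*0.43 + 0.2159
Step 3: Vt = -0.32 - 0.1268 + 0.86 + 0.2159
Step 4: Vt = 0.6291 V

0.6291


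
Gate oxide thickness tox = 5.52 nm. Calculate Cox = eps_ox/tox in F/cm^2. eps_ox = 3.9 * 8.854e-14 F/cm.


Step 1: eps_ox = 3.9 * 8.854e-14 = 3.45306e-13 F/cm
Step 2: tox in cm = 5.52 nm * 1e-7 = 5.5200e-07 cm
Step 3: Cox = 3.45306e-13 / 5.5200e-07 = 6.26e-07 F/cm^2

6.26e-07


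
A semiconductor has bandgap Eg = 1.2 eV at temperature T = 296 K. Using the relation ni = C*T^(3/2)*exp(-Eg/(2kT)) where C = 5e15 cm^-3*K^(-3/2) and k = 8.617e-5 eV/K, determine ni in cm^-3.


Step 1: Compute kT = 8.617e-5 * 296 = 0.02550632 eV
Step 2: Exponent = -Eg/(2kT) = -1.2/(2*0.02550632) = -23.52358
Step 3: T^(3/2) = 296^1.5 = 5092.58
Step 4: ni = 5e15 * 5092.58 * exp(-23.52358) = 1.55e+09 cm^-3

1.55e+09


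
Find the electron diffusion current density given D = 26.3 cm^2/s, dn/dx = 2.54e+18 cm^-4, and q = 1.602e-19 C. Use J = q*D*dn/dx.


Step 1: J = q * D * (dn/dx)
Step 2: J = 1.602e-19 * 26.3 * 2.54e+18
Step 3: J = 1.07e+01 A/cm^2

1.07e+01


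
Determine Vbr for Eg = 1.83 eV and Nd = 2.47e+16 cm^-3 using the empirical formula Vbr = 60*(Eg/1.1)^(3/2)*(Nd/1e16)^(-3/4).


Step 1: Eg/1.1 = 1.83/1.1 = 1.663636
Step 2: (Eg/1.1)^1.5 = 1.663636^1.5 = 2.145791
Step 3: (Nd/1e16)^(-0.75) = (2.47)^(-0.75) = 0.507548
Step 4: Vbr = 60 * 2.145791 * 0.507548 = 65.3 V

65.3


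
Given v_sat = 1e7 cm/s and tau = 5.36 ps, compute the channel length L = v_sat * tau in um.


Step 1: tau in seconds = 5.36 ps * 1e-12 = 5.3600e-12 s
Step 2: L = v_sat * tau = 1e7 * 5.3600e-12 = 5.3600e-05 cm
Step 3: L in um = 5.3600e-05 * 1e4 = 0.536 um

0.536


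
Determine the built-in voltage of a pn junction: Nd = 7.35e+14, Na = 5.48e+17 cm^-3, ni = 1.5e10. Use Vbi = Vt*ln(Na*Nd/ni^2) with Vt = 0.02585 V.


Step 1: Compute Na*Nd/ni^2 = 5.48e+17 * 7.35e+14 / (1.5e10)^2 = 1.7901e+12
Step 2: ln(1.7901e+12) = 28.2133
Step 3: Vbi = 0.02585 * 28.2133 = 0.729 V

0.729


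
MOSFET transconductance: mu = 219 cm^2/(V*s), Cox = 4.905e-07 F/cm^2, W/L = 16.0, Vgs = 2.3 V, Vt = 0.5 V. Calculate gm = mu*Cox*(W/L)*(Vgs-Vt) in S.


Step 1: Vov = Vgs - Vt = 2.3 - 0.5 = 1.8 V
Step 2: gm = mu * Cox * (W/L) * Vov
Step 3: gm = 219 * 4.905e-07 * 16.0 * 1.8 = 3.09e-03 S

3.09e-03


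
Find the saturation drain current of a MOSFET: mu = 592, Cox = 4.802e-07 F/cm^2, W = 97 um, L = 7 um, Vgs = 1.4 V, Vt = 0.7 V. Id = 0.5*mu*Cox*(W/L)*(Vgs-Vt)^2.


Step 1: Overdrive voltage Vov = Vgs - Vt = 1.4 - 0.7 = 0.7 V
Step 2: W/L = 97/7 = 13.8571
Step 3: Id = 0.5 * 592 * 4.802e-07 * 13.8571 * 0.7^2
Step 4: Id = 9.65e-04 A

9.65e-04


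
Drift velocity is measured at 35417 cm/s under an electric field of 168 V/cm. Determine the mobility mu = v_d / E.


Step 1: mu = v_d / E
Step 2: mu = 35417 / 168
Step 3: mu = 210.82 cm^2/(V*s)

210.82


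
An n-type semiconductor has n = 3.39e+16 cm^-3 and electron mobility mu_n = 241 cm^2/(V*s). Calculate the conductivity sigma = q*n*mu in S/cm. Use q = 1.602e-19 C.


Step 1: sigma = q * n * mu
Step 2: sigma = 1.602e-19 * 3.39e+16 * 241
Step 3: sigma = 1.309e+00 S/cm

1.309e+00


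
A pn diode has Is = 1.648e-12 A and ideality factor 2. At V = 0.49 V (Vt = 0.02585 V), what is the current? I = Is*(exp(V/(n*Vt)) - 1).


Step 1: V/(n*Vt) = 0.49/(2*0.02585) = 9.4778
Step 2: exp(9.4778) = 1.3066e+04
Step 3: I = 1.648e-12 * (1.3066e+04 - 1) = 2.15e-08 A

2.15e-08


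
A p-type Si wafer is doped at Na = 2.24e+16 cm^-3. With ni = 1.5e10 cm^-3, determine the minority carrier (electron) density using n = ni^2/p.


Step 1: Majority hole concentration p ≈ Na = 2.24e+16 cm^-3
Step 2: n = ni^2 / Na = (1.5e10)^2 / 2.24e+16
Step 3: n = 1.00e+04 cm^-3

1.00e+04


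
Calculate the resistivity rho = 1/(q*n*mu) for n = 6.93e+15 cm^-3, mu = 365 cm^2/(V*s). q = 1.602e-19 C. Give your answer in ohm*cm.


Step 1: sigma = q * n * mu = 1.602e-19 * 6.93e+15 * 365 = 4.05218e-01 S/cm
Step 2: rho = 1 / sigma = 1 / 4.05218e-01 = 2.468 ohm*cm

2.468


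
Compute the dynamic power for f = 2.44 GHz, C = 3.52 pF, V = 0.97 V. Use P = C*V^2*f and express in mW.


Step 1: V^2 = 0.97^2 = 0.9409 V^2
Step 2: P = C*V^2*f = 3.52e-12 F * 0.9409 * 2.44e9 Hz
Step 3: P = 8.08120192e-03 W
Step 4: P = 8.081 mW

8.081


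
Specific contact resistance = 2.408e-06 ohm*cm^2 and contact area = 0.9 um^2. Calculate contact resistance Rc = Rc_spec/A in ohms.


Step 1: Convert area to cm^2: 0.9 um^2 = 9.0000e-09 cm^2
Step 2: Rc = Rc_spec / A = 2.408e-06 / 9.0000e-09
Step 3: Rc = 2.68e+02 ohms

2.68e+02


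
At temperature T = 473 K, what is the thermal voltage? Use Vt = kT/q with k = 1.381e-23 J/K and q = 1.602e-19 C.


Step 1: kT = 1.381e-23 * 473 = 6.53213e-21 J
Step 2: Vt = kT/q = 6.53213e-21 / 1.602e-19
Step 3: Vt = 0.04077 V

0.04077


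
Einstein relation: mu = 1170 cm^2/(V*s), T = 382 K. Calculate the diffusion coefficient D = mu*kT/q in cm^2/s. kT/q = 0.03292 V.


Step 1: D = mu * (kT/q)
Step 2: D = 1170 * 0.03292
Step 3: D = 38.52 cm^2/s

38.52


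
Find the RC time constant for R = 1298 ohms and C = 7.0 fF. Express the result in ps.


Step 1: tau = R * C
Step 2: tau = 1298 * 7.0 fF = 1298 * 7.0e-15 F
Step 3: tau = 9.086e-12 s = 9.086 ps

9.086


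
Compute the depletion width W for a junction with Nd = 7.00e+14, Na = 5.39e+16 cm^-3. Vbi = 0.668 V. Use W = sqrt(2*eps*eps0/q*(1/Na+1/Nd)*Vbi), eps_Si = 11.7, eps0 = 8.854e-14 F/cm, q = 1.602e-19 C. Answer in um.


Step 1: 1/Na + 1/Nd = 1/5.39e+16 + 1/7.00e+14 = 1.44712e-15
Step 2: 2*eps*eps0/q = 2*11.7*8.854e-14/1.602e-19 = 1.293281e+07
Step 3: W^2 = 1.293281e+07 * 1.44712e-15 * 0.668 = 1.25018e-08
Step 4: W = sqrt(1.25018e-08) = 1.118e-04 cm = 1.118 um

1.118


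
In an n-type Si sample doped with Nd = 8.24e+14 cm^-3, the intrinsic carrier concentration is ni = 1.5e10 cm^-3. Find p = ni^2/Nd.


Step 1: Since Nd >> ni, n ≈ Nd = 8.24e+14 cm^-3
Step 2: p = ni^2 / n = (1.5e10)^2 / 8.24e+14
Step 3: p = 2.25e20 / 8.24e+14 = 2.73e+05 cm^-3

2.73e+05


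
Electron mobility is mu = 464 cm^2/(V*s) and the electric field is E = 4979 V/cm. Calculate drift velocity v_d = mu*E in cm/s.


Step 1: v_d = mu * E
Step 2: v_d = 464 * 4979 = 2310256
Step 3: v_d = 2.31e+06 cm/s

2.31e+06


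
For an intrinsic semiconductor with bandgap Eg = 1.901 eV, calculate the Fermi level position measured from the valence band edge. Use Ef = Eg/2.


Step 1: For an intrinsic semiconductor, the Fermi level sits at midgap.
Step 2: Ef = Eg / 2 = 1.901 / 2 = 0.9505 eV

0.9505


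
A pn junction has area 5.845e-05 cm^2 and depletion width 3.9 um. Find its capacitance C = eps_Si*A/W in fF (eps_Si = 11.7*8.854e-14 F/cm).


Step 1: eps_Si = 11.7 * 8.854e-14 = 1.035918e-12 F/cm
Step 2: W in cm = 3.9 * 1e-4 = 3.90e-04 cm
Step 3: C = 1.035918e-12 * 5.845e-05 / 3.90e-04 = 1.552549e-13 F
Step 4: C = 155.25 fF

155.25


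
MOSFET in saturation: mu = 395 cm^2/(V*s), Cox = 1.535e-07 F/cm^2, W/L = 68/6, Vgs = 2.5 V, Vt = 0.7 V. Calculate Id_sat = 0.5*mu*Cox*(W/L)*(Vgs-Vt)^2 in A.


Step 1: Overdrive voltage Vov = Vgs - Vt = 2.5 - 0.7 = 1.8 V
Step 2: W/L = 68/6 = 11.3333
Step 3: Id = 0.5 * 395 * 1.535e-07 * 11.3333 * 1.8^2
Step 4: Id = 1.11e-03 A

1.11e-03


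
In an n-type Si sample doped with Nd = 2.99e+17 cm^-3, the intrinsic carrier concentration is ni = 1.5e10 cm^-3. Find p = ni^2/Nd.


Step 1: Since Nd >> ni, n ≈ Nd = 2.99e+17 cm^-3
Step 2: p = ni^2 / n = (1.5e10)^2 / 2.99e+17
Step 3: p = 2.25e20 / 2.99e+17 = 7.53e+02 cm^-3

7.53e+02


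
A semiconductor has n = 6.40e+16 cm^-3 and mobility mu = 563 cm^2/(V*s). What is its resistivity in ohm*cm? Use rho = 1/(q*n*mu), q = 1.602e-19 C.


Step 1: sigma = q * n * mu = 1.602e-19 * 6.40e+16 * 563 = 5.77233e+00 S/cm
Step 2: rho = 1 / sigma = 1 / 5.77233e+00 = 0.1732 ohm*cm

0.1732


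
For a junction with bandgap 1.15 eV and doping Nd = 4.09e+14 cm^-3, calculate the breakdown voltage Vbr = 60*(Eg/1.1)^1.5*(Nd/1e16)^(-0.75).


Step 1: Eg/1.1 = 1.15/1.1 = 1.045455
Step 2: (Eg/1.1)^1.5 = 1.045455^1.5 = 1.068952
Step 3: (Nd/1e16)^(-0.75) = (0.0409)^(-0.75) = 10.995311
Step 4: Vbr = 60 * 1.068952 * 10.995311 = 705.2 V

705.2


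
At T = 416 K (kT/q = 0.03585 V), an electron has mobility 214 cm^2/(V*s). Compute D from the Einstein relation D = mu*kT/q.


Step 1: D = mu * (kT/q)
Step 2: D = 214 * 0.03585
Step 3: D = 7.67 cm^2/s

7.67


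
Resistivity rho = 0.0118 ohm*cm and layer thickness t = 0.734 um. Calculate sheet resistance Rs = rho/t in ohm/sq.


Step 1: Convert thickness to cm: t = 0.734 um = 7.3400e-05 cm
Step 2: Rs = rho / t = 0.0118 / 7.3400e-05
Step 3: Rs = 160.8 ohm/sq

160.8


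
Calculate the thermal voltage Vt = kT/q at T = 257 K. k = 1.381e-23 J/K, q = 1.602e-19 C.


Step 1: kT = 1.381e-23 * 257 = 3.54917e-21 J
Step 2: Vt = kT/q = 3.54917e-21 / 1.602e-19
Step 3: Vt = 0.02215 V

0.02215


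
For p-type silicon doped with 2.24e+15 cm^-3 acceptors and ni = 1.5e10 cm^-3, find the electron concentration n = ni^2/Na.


Step 1: Majority hole concentration p ≈ Na = 2.24e+15 cm^-3
Step 2: n = ni^2 / Na = (1.5e10)^2 / 2.24e+15
Step 3: n = 1.00e+05 cm^-3

1.00e+05


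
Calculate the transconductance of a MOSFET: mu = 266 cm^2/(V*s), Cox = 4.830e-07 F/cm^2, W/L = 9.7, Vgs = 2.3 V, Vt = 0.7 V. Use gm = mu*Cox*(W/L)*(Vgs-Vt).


Step 1: Vov = Vgs - Vt = 2.3 - 0.7 = 1.6 V
Step 2: gm = mu * Cox * (W/L) * Vov
Step 3: gm = 266 * 4.830e-07 * 9.7 * 1.6 = 1.99e-03 S

1.99e-03


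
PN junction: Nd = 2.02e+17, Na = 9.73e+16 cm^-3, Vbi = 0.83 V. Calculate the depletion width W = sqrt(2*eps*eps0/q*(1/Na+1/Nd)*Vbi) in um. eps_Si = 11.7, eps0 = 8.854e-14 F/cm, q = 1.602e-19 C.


Step 1: 1/Na + 1/Nd = 1/9.73e+16 + 1/2.02e+17 = 1.52280e-17
Step 2: 2*eps*eps0/q = 2*11.7*8.854e-14/1.602e-19 = 1.293281e+07
Step 3: W^2 = 1.293281e+07 * 1.52280e-17 * 0.83 = 1.63461e-10
Step 4: W = sqrt(1.63461e-10) = 1.279e-05 cm = 0.1279 um

0.1279


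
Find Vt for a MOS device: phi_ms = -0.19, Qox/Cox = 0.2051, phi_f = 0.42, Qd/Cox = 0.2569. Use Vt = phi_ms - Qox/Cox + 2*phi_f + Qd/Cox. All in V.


Step 1: Vt = phi_ms - Qox/Cox + 2*phi_f + Qd/Cox
Step 2: Vt = -0.19 - 0.2051 + 2*0.42 + 0.2569
Step 3: Vt = -0.19 - 0.2051 + 0.84 + 0.2569
Step 4: Vt = 0.7018 V

0.7018


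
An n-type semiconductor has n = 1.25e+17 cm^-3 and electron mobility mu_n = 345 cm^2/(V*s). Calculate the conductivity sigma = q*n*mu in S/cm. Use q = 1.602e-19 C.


Step 1: sigma = q * n * mu
Step 2: sigma = 1.602e-19 * 1.25e+17 * 345
Step 3: sigma = 6.909e+00 S/cm

6.909e+00


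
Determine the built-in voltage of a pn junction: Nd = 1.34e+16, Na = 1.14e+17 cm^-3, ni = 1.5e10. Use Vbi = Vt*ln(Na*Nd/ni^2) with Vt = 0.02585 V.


Step 1: Compute Na*Nd/ni^2 = 1.14e+17 * 1.34e+16 / (1.5e10)^2 = 6.7893e+12
Step 2: ln(6.7893e+12) = 29.5464
Step 3: Vbi = 0.02585 * 29.5464 = 0.764 V

0.764


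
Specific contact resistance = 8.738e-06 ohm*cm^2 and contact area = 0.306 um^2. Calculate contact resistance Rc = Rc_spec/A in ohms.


Step 1: Convert area to cm^2: 0.306 um^2 = 3.0600e-09 cm^2
Step 2: Rc = Rc_spec / A = 8.738e-06 / 3.0600e-09
Step 3: Rc = 2.86e+03 ohms

2.86e+03


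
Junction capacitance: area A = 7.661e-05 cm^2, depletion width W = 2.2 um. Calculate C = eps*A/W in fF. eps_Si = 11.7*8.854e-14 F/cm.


Step 1: eps_Si = 11.7 * 8.854e-14 = 1.035918e-12 F/cm
Step 2: W in cm = 2.2 * 1e-4 = 2.20e-04 cm
Step 3: C = 1.035918e-12 * 7.661e-05 / 2.20e-04 = 3.607349e-13 F
Step 4: C = 360.73 fF

360.73


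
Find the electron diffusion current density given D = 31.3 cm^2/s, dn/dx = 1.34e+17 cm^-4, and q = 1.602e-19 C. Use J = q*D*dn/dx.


Step 1: J = q * D * (dn/dx)
Step 2: J = 1.602e-19 * 31.3 * 1.34e+17
Step 3: J = 6.72e-01 A/cm^2

6.72e-01


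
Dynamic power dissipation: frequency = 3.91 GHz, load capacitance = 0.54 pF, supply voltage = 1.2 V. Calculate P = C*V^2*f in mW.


Step 1: V^2 = 1.2^2 = 1.44 V^2
Step 2: P = C*V^2*f = 0.54e-12 F * 1.44 * 3.91e9 Hz
Step 3: P = 3.040416e-03 W
Step 4: P = 3.04 mW

3.04


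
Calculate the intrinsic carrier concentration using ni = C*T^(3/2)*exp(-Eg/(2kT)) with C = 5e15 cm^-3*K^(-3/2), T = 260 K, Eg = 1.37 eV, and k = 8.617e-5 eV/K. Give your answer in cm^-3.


Step 1: Compute kT = 8.617e-5 * 260 = 0.0224042 eV
Step 2: Exponent = -Eg/(2kT) = -1.37/(2*0.0224042) = -30.57462
Step 3: T^(3/2) = 260^1.5 = 4192.37
Step 4: ni = 5e15 * 4192.37 * exp(-30.57462) = 1.10e+06 cm^-3

1.10e+06


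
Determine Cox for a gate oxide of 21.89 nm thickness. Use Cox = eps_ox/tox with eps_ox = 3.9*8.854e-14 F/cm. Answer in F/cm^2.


Step 1: eps_ox = 3.9 * 8.854e-14 = 3.45306e-13 F/cm
Step 2: tox in cm = 21.89 nm * 1e-7 = 2.1890e-06 cm
Step 3: Cox = 3.45306e-13 / 2.1890e-06 = 1.58e-07 F/cm^2

1.58e-07


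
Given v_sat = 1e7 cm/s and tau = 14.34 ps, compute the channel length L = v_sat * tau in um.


Step 1: tau in seconds = 14.34 ps * 1e-12 = 1.4340e-11 s
Step 2: L = v_sat * tau = 1e7 * 1.4340e-11 = 1.4340e-04 cm
Step 3: L in um = 1.4340e-04 * 1e4 = 1.434 um

1.434


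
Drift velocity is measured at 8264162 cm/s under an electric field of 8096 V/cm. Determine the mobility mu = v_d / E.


Step 1: mu = v_d / E
Step 2: mu = 8264162 / 8096
Step 3: mu = 1020.77 cm^2/(V*s)

1020.77


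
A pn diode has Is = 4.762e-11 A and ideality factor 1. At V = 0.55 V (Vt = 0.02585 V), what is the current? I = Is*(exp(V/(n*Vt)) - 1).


Step 1: V/(n*Vt) = 0.55/(1*0.02585) = 21.2766
Step 2: exp(21.2766) = 1.7390e+09
Step 3: I = 4.762e-11 * (1.7390e+09 - 1) = 8.28e-02 A

8.28e-02


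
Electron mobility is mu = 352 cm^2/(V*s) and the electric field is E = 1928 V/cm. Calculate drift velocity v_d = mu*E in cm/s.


Step 1: v_d = mu * E
Step 2: v_d = 352 * 1928 = 678656
Step 3: v_d = 6.79e+05 cm/s

6.79e+05


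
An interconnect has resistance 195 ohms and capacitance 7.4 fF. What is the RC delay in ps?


Step 1: tau = R * C
Step 2: tau = 195 * 7.4 fF = 195 * 7.4e-15 F
Step 3: tau = 1.443e-12 s = 1.443 ps

1.443


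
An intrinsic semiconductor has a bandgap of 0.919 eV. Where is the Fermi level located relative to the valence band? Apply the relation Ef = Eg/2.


Step 1: For an intrinsic semiconductor, the Fermi level sits at midgap.
Step 2: Ef = Eg / 2 = 0.919 / 2 = 0.4595 eV

0.4595


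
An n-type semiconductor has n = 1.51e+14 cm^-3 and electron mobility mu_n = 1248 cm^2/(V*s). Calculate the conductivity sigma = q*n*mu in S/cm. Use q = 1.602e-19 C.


Step 1: sigma = q * n * mu
Step 2: sigma = 1.602e-19 * 1.51e+14 * 1248
Step 3: sigma = 3.019e-02 S/cm

3.019e-02


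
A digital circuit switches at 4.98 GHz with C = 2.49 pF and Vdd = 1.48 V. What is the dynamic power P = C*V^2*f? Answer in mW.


Step 1: V^2 = 1.48^2 = 2.1904 V^2
Step 2: P = C*V^2*f = 2.49e-12 F * 2.1904 * 4.98e9 Hz
Step 3: P = 2.716139808e-02 W
Step 4: P = 27.161 mW

27.161


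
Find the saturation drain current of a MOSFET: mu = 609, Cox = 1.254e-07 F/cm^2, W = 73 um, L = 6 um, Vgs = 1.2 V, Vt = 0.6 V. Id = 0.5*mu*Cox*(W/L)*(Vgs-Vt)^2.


Step 1: Overdrive voltage Vov = Vgs - Vt = 1.2 - 0.6 = 0.6 V
Step 2: W/L = 73/6 = 12.1667
Step 3: Id = 0.5 * 609 * 1.254e-07 * 12.1667 * 0.6^2
Step 4: Id = 1.67e-04 A

1.67e-04


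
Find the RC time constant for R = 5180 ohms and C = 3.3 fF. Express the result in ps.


Step 1: tau = R * C
Step 2: tau = 5180 * 3.3 fF = 5180 * 3.3e-15 F
Step 3: tau = 1.7094e-11 s = 17.094 ps

17.094


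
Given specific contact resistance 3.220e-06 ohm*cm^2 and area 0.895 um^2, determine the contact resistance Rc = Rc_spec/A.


Step 1: Convert area to cm^2: 0.895 um^2 = 8.9500e-09 cm^2
Step 2: Rc = Rc_spec / A = 3.220e-06 / 8.9500e-09
Step 3: Rc = 3.60e+02 ohms

3.60e+02


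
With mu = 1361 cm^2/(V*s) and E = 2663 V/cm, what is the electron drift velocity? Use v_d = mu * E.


Step 1: v_d = mu * E
Step 2: v_d = 1361 * 2663 = 3624343
Step 3: v_d = 3.62e+06 cm/s

3.62e+06


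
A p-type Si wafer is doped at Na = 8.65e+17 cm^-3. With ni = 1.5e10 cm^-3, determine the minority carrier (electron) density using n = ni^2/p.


Step 1: Majority hole concentration p ≈ Na = 8.65e+17 cm^-3
Step 2: n = ni^2 / Na = (1.5e10)^2 / 8.65e+17
Step 3: n = 2.60e+02 cm^-3

2.60e+02


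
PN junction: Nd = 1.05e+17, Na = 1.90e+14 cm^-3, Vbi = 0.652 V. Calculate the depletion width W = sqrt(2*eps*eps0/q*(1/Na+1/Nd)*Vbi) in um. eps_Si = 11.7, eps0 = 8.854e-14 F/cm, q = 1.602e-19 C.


Step 1: 1/Na + 1/Nd = 1/1.90e+14 + 1/1.05e+17 = 5.27268e-15
Step 2: 2*eps*eps0/q = 2*11.7*8.854e-14/1.602e-19 = 1.293281e+07
Step 3: W^2 = 1.293281e+07 * 5.27268e-15 * 0.652 = 4.44603e-08
Step 4: W = sqrt(4.44603e-08) = 2.109e-04 cm = 2.109 um

2.109


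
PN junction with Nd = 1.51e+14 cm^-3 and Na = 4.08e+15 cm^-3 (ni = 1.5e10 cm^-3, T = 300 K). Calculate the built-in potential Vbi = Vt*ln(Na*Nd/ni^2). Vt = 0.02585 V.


Step 1: Compute Na*Nd/ni^2 = 4.08e+15 * 1.51e+14 / (1.5e10)^2 = 2.7381e+09
Step 2: ln(2.7381e+09) = 21.7305
Step 3: Vbi = 0.02585 * 21.7305 = 0.562 V

0.562


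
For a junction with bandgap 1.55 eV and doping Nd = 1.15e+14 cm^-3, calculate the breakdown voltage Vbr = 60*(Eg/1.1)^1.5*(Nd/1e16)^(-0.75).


Step 1: Eg/1.1 = 1.55/1.1 = 1.409091
Step 2: (Eg/1.1)^1.5 = 1.409091^1.5 = 1.672663
Step 3: (Nd/1e16)^(-0.75) = (0.0115)^(-0.75) = 28.475845
Step 4: Vbr = 60 * 1.672663 * 28.475845 = 2857.8 V

2857.8


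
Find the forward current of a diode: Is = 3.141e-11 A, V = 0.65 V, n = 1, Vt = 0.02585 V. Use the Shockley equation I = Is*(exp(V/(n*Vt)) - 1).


Step 1: V/(n*Vt) = 0.65/(1*0.02585) = 25.1451
Step 2: exp(25.1451) = 8.3249e+10
Step 3: I = 3.141e-11 * (8.3249e+10 - 1) = 2.61e+00 A

2.61e+00


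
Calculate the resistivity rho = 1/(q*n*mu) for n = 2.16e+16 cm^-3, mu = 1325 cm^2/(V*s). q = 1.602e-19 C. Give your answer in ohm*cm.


Step 1: sigma = q * n * mu = 1.602e-19 * 2.16e+16 * 1325 = 4.58492e+00 S/cm
Step 2: rho = 1 / sigma = 1 / 4.58492e+00 = 0.2181 ohm*cm

0.2181


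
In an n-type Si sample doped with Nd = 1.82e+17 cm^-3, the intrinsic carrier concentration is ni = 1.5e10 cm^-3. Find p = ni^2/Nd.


Step 1: Since Nd >> ni, n ≈ Nd = 1.82e+17 cm^-3
Step 2: p = ni^2 / n = (1.5e10)^2 / 1.82e+17
Step 3: p = 2.25e20 / 1.82e+17 = 1.24e+03 cm^-3

1.24e+03


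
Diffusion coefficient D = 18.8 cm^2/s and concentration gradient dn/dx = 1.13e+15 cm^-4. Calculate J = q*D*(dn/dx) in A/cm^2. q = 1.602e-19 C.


Step 1: J = q * D * (dn/dx)
Step 2: J = 1.602e-19 * 18.8 * 1.13e+15
Step 3: J = 3.40e-03 A/cm^2

3.40e-03


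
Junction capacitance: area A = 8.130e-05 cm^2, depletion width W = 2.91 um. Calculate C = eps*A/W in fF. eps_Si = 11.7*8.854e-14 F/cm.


Step 1: eps_Si = 11.7 * 8.854e-14 = 1.035918e-12 F/cm
Step 2: W in cm = 2.91 * 1e-4 = 2.91e-04 cm
Step 3: C = 1.035918e-12 * 8.130e-05 / 2.91e-04 = 2.894163e-13 F
Step 4: C = 289.42 fF

289.42


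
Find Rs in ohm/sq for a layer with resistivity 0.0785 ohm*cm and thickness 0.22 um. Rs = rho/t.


Step 1: Convert thickness to cm: t = 0.22 um = 2.2000e-05 cm
Step 2: Rs = rho / t = 0.0785 / 2.2000e-05
Step 3: Rs = 3568.2 ohm/sq

3568.2


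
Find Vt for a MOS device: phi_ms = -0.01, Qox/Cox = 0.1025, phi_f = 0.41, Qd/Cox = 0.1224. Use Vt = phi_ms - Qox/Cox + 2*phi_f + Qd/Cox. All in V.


Step 1: Vt = phi_ms - Qox/Cox + 2*phi_f + Qd/Cox
Step 2: Vt = -0.01 - 0.1025 + 2*0.41 + 0.1224
Step 3: Vt = -0.01 - 0.1025 + 0.82 + 0.1224
Step 4: Vt = 0.8299 V

0.8299


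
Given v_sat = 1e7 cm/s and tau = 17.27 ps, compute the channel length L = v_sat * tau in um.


Step 1: tau in seconds = 17.27 ps * 1e-12 = 1.7270e-11 s
Step 2: L = v_sat * tau = 1e7 * 1.7270e-11 = 1.7270e-04 cm
Step 3: L in um = 1.7270e-04 * 1e4 = 1.727 um

1.727


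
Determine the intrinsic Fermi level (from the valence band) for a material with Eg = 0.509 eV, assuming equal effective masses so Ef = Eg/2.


Step 1: For an intrinsic semiconductor, the Fermi level sits at midgap.
Step 2: Ef = Eg / 2 = 0.509 / 2 = 0.2545 eV

0.2545


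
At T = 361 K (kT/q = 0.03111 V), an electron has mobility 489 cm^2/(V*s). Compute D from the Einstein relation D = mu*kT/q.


Step 1: D = mu * (kT/q)
Step 2: D = 489 * 0.03111
Step 3: D = 15.21 cm^2/s

15.21


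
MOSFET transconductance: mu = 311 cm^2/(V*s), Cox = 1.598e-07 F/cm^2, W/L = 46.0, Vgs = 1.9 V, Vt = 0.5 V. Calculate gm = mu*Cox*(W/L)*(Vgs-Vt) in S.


Step 1: Vov = Vgs - Vt = 1.9 - 0.5 = 1.4 V
Step 2: gm = mu * Cox * (W/L) * Vov
Step 3: gm = 311 * 1.598e-07 * 46.0 * 1.4 = 3.20e-03 S

3.20e-03


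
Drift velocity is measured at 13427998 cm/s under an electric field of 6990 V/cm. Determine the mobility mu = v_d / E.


Step 1: mu = v_d / E
Step 2: mu = 13427998 / 6990
Step 3: mu = 1921.03 cm^2/(V*s)

1921.03


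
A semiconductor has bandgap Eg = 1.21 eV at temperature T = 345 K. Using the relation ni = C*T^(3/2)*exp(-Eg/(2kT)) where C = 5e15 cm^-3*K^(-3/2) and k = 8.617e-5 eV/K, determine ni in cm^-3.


Step 1: Compute kT = 8.617e-5 * 345 = 0.02972865 eV
Step 2: Exponent = -Eg/(2kT) = -1.21/(2*0.02972865) = -20.35074
Step 3: T^(3/2) = 345^1.5 = 6408.09
Step 4: ni = 5e15 * 6408.09 * exp(-20.35074) = 4.65e+10 cm^-3

4.65e+10


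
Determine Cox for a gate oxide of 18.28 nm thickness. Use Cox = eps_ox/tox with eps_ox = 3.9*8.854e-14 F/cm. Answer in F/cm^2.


Step 1: eps_ox = 3.9 * 8.854e-14 = 3.45306e-13 F/cm
Step 2: tox in cm = 18.28 nm * 1e-7 = 1.8280e-06 cm
Step 3: Cox = 3.45306e-13 / 1.8280e-06 = 1.89e-07 F/cm^2

1.89e-07


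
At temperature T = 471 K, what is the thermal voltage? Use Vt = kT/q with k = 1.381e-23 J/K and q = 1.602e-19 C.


Step 1: kT = 1.381e-23 * 471 = 6.50451e-21 J
Step 2: Vt = kT/q = 6.50451e-21 / 1.602e-19
Step 3: Vt = 0.0406 V

0.0406


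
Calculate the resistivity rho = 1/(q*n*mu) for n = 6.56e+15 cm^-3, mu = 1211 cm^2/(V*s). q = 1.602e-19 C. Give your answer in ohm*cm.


Step 1: sigma = q * n * mu = 1.602e-19 * 6.56e+15 * 1211 = 1.27265e+00 S/cm
Step 2: rho = 1 / sigma = 1 / 1.27265e+00 = 0.7858 ohm*cm

0.7858


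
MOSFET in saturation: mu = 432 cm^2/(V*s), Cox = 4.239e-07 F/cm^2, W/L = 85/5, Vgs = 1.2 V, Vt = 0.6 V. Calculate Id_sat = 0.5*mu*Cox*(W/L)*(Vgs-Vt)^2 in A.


Step 1: Overdrive voltage Vov = Vgs - Vt = 1.2 - 0.6 = 0.6 V
Step 2: W/L = 85/5 = 17
Step 3: Id = 0.5 * 432 * 4.239e-07 * 17 * 0.6^2
Step 4: Id = 5.60e-04 A

5.60e-04


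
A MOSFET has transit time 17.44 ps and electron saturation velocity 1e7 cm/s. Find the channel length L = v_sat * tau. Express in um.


Step 1: tau in seconds = 17.44 ps * 1e-12 = 1.7440e-11 s
Step 2: L = v_sat * tau = 1e7 * 1.7440e-11 = 1.7440e-04 cm
Step 3: L in um = 1.7440e-04 * 1e4 = 1.744 um

1.744


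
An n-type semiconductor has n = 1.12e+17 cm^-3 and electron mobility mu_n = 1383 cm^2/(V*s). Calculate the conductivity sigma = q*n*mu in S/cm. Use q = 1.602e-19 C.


Step 1: sigma = q * n * mu
Step 2: sigma = 1.602e-19 * 1.12e+17 * 1383
Step 3: sigma = 2.481e+01 S/cm

2.481e+01


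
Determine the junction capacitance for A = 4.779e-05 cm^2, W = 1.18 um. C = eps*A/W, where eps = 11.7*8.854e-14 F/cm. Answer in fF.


Step 1: eps_Si = 11.7 * 8.854e-14 = 1.035918e-12 F/cm
Step 2: W in cm = 1.18 * 1e-4 = 1.18e-04 cm
Step 3: C = 1.035918e-12 * 4.779e-05 / 1.18e-04 = 4.195468e-13 F
Step 4: C = 419.55 fF

419.55


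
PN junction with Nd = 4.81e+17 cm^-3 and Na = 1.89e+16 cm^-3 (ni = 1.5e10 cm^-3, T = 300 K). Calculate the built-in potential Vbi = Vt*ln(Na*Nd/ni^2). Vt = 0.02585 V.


Step 1: Compute Na*Nd/ni^2 = 1.89e+16 * 4.81e+17 / (1.5e10)^2 = 4.0404e+13
Step 2: ln(4.0404e+13) = 31.3299
Step 3: Vbi = 0.02585 * 31.3299 = 0.81 V

0.81


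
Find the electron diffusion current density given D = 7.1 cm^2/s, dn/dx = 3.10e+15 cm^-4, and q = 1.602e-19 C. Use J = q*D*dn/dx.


Step 1: J = q * D * (dn/dx)
Step 2: J = 1.602e-19 * 7.1 * 3.10e+15
Step 3: J = 3.53e-03 A/cm^2

3.53e-03


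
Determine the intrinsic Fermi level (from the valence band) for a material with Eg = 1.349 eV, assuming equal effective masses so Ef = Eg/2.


Step 1: For an intrinsic semiconductor, the Fermi level sits at midgap.
Step 2: Ef = Eg / 2 = 1.349 / 2 = 0.6745 eV

0.6745


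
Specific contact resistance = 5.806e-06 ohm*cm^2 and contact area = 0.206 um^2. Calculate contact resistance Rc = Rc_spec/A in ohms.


Step 1: Convert area to cm^2: 0.206 um^2 = 2.0600e-09 cm^2
Step 2: Rc = Rc_spec / A = 5.806e-06 / 2.0600e-09
Step 3: Rc = 2.82e+03 ohms

2.82e+03


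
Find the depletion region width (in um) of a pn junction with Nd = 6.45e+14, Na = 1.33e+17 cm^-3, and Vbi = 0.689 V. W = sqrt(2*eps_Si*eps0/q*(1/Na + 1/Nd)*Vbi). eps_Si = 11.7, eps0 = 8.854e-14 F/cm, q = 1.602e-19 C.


Step 1: 1/Na + 1/Nd = 1/1.33e+17 + 1/6.45e+14 = 1.55791e-15
Step 2: 2*eps*eps0/q = 2*11.7*8.854e-14/1.602e-19 = 1.293281e+07
Step 3: W^2 = 1.293281e+07 * 1.55791e-15 * 0.689 = 1.38821e-08
Step 4: W = sqrt(1.38821e-08) = 1.178e-04 cm = 1.178 um

1.178


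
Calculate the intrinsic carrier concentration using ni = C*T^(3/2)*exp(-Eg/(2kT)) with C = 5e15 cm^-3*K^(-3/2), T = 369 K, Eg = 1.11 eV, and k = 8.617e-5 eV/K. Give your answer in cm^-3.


Step 1: Compute kT = 8.617e-5 * 369 = 0.03179673 eV
Step 2: Exponent = -Eg/(2kT) = -1.11/(2*0.03179673) = -17.45463
Step 3: T^(3/2) = 369^1.5 = 7088.26
Step 4: ni = 5e15 * 7088.26 * exp(-17.45463) = 9.31e+11 cm^-3

9.31e+11


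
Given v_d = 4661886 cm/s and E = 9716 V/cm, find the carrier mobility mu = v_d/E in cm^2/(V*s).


Step 1: mu = v_d / E
Step 2: mu = 4661886 / 9716
Step 3: mu = 479.82 cm^2/(V*s)

479.82


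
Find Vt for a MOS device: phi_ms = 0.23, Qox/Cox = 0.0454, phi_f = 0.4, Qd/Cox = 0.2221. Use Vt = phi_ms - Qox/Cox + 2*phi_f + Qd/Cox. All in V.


Step 1: Vt = phi_ms - Qox/Cox + 2*phi_f + Qd/Cox
Step 2: Vt = 0.23 - 0.0454 + 2*0.4 + 0.2221
Step 3: Vt = 0.23 - 0.0454 + 0.8 + 0.2221
Step 4: Vt = 1.2067 V

1.2067


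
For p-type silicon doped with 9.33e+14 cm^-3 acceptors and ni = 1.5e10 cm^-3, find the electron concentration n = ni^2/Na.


Step 1: Majority hole concentration p ≈ Na = 9.33e+14 cm^-3
Step 2: n = ni^2 / Na = (1.5e10)^2 / 9.33e+14
Step 3: n = 2.41e+05 cm^-3

2.41e+05


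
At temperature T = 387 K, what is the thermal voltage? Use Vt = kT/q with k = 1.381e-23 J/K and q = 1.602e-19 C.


Step 1: kT = 1.381e-23 * 387 = 5.34447e-21 J
Step 2: Vt = kT/q = 5.34447e-21 / 1.602e-19
Step 3: Vt = 0.03336 V

0.03336


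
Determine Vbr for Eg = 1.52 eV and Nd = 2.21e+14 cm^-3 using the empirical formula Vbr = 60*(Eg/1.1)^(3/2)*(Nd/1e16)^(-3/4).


Step 1: Eg/1.1 = 1.52/1.1 = 1.381818
Step 2: (Eg/1.1)^1.5 = 1.381818^1.5 = 1.624337
Step 3: (Nd/1e16)^(-0.75) = (0.0221)^(-0.75) = 17.446399
Step 4: Vbr = 60 * 1.624337 * 17.446399 = 1700.3 V

1700.3


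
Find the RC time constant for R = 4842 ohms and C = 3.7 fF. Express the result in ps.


Step 1: tau = R * C
Step 2: tau = 4842 * 3.7 fF = 4842 * 3.7e-15 F
Step 3: tau = 1.79154e-11 s = 17.9154 ps

17.9154


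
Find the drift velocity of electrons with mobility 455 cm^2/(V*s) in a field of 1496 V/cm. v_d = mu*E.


Step 1: v_d = mu * E
Step 2: v_d = 455 * 1496 = 680680
Step 3: v_d = 6.81e+05 cm/s

6.81e+05


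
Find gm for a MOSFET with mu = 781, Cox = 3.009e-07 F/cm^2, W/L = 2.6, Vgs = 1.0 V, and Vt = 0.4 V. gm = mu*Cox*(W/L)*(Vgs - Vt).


Step 1: Vov = Vgs - Vt = 1.0 - 0.4 = 0.6 V
Step 2: gm = mu * Cox * (W/L) * Vov
Step 3: gm = 781 * 3.009e-07 * 2.6 * 0.6 = 3.67e-04 S

3.67e-04


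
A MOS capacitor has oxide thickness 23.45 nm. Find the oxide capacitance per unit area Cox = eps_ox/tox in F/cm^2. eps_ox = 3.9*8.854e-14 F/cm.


Step 1: eps_ox = 3.9 * 8.854e-14 = 3.45306e-13 F/cm
Step 2: tox in cm = 23.45 nm * 1e-7 = 2.3450e-06 cm
Step 3: Cox = 3.45306e-13 / 2.3450e-06 = 1.47e-07 F/cm^2

1.47e-07


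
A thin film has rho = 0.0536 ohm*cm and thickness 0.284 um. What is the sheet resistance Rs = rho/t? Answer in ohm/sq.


Step 1: Convert thickness to cm: t = 0.284 um = 2.8400e-05 cm
Step 2: Rs = rho / t = 0.0536 / 2.8400e-05
Step 3: Rs = 1887.3 ohm/sq

1887.3
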